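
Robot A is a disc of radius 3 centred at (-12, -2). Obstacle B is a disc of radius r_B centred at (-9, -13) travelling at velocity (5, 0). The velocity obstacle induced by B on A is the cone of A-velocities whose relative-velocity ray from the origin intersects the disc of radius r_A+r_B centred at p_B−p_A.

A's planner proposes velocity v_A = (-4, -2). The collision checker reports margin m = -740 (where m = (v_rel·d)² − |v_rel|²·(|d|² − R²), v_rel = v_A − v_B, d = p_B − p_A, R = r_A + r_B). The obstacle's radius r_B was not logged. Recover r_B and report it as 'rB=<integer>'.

m = -740
d = (3, -11);  v_rel = (-9, -2),  |v_rel|² = 85
v_rel×d = (-9)·(-11) − (-2)·(3) = 105
since m = R²·85 − 105²:  R² = (11025 + -740) / 85 = 121
R = √121 = 11  ⇒  r_B = 11 − 3 = 8

rB=8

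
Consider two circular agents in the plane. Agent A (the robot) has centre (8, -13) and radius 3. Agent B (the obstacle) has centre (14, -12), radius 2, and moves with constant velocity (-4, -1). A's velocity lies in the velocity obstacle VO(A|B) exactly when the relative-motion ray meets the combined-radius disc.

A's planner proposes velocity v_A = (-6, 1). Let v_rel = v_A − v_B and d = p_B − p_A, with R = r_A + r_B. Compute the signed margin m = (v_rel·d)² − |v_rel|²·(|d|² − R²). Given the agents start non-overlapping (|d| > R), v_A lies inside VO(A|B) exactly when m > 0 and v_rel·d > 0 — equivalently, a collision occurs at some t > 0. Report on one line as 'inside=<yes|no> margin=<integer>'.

d = (6, 1),  |d|² = 37;  R = 3+2 = 5,  c = 37−5² = 12
v_rel = (-2, 2),  |v_rel|² = 8;  v_rel·d = (-2)·(6) + (2)·(1) = -10
8·t² + 20·t + 12 = 0  ⇒  m = (-10)² − 8·12 = 4
m = 4 > 0,  v_rel·d = -10 < 0  ⇒  outside

inside=no margin=4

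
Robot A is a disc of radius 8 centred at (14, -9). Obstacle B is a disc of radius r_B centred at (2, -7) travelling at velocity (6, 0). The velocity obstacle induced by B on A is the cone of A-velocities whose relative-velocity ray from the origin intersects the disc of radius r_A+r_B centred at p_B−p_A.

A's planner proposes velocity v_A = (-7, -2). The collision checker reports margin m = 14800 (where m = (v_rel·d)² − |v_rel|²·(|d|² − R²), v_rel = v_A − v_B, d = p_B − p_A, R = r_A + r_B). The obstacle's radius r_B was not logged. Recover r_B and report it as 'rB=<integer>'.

m = 14800
d = (-12, 2);  v_rel = (-13, -2),  |v_rel|² = 173
v_rel×d = (-13)·(2) − (-2)·(-12) = -50
since m = R²·173 − (-50)²:  R² = (2500 + 14800) / 173 = 100
R = √100 = 10  ⇒  r_B = 10 − 8 = 2

rB=2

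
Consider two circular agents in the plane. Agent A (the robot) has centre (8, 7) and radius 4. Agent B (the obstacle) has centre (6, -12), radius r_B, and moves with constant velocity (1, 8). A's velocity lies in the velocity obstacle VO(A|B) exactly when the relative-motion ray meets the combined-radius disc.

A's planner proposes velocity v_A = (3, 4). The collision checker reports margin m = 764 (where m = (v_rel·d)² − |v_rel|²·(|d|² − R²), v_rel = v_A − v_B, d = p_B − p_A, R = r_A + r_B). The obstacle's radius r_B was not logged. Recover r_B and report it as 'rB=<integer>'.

m = 764
d = (-2, -19);  v_rel = (2, -4),  |v_rel|² = 20
v_rel×d = (2)·(-19) − (-4)·(-2) = -46
since m = R²·20 − (-46)²:  R² = (2116 + 764) / 20 = 144
R = √144 = 12  ⇒  r_B = 12 − 4 = 8

rB=8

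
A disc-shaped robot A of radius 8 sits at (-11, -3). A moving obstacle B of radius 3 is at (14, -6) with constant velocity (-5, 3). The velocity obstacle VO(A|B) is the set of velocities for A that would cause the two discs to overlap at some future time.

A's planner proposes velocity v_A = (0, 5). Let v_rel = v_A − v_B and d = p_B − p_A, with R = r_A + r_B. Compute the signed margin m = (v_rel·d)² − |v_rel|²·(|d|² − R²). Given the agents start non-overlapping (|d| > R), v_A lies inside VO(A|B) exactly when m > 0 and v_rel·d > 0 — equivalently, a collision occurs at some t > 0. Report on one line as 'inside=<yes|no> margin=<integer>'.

d = (25, -3),  |d|² = 634;  R = 8+3 = 11,  c = 634−11² = 513
v_rel = (5, 2),  |v_rel|² = 29;  v_rel·d = (5)·(25) + (2)·(-3) = 119
29·t² − 238·t + 513 = 0  ⇒  m = 119² − 29·513 = -716
m = -716 < 0,  v_rel·d = 119 > 0  ⇒  outside

inside=no margin=-716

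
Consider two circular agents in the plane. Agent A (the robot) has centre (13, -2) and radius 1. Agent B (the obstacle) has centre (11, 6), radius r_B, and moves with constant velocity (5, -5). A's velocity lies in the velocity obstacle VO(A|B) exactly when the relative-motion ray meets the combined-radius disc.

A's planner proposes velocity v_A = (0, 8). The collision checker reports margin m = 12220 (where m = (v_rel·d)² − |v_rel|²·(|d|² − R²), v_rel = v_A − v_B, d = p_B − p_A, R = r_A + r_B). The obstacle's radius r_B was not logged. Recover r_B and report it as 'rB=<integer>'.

m = 12220
d = (-2, 8);  v_rel = (-5, 13),  |v_rel|² = 194
v_rel×d = (-5)·(8) − (13)·(-2) = -14
since m = R²·194 − (-14)²:  R² = (196 + 12220) / 194 = 64
R = √64 = 8  ⇒  r_B = 8 − 1 = 7

rB=7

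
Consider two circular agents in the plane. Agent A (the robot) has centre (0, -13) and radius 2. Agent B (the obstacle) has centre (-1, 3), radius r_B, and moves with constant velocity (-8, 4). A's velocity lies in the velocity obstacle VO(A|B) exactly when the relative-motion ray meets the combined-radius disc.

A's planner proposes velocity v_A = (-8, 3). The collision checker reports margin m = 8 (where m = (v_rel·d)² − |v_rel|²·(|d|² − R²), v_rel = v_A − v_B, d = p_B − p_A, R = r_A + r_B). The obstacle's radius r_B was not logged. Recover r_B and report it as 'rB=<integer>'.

m = 8
d = (-1, 16);  v_rel = (0, -1),  |v_rel|² = 1
v_rel×d = (0)·(16) − (-1)·(-1) = -1
since m = R²·1 − (-1)²:  R² = (1 + 8) / 1 = 9
R = √9 = 3  ⇒  r_B = 3 − 2 = 1

rB=1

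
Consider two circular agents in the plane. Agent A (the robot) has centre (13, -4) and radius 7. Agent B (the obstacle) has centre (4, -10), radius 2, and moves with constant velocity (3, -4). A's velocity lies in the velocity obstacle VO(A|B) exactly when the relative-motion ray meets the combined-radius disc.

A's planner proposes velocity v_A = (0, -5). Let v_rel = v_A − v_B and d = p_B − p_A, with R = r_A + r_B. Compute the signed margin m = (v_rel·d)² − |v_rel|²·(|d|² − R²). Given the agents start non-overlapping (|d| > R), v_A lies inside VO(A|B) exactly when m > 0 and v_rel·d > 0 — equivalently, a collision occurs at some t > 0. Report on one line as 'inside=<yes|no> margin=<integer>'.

d = (-9, -6),  |d|² = 117;  R = 7+2 = 9,  c = 117−9² = 36
v_rel = (-3, -1),  |v_rel|² = 10;  v_rel·d = (-3)·(-9) + (-1)·(-6) = 33
10·t² − 66·t + 36 = 0  ⇒  m = 33² − 10·36 = 729
m = 729 > 0,  v_rel·d = 33 > 0  ⇒  inside

inside=yes margin=729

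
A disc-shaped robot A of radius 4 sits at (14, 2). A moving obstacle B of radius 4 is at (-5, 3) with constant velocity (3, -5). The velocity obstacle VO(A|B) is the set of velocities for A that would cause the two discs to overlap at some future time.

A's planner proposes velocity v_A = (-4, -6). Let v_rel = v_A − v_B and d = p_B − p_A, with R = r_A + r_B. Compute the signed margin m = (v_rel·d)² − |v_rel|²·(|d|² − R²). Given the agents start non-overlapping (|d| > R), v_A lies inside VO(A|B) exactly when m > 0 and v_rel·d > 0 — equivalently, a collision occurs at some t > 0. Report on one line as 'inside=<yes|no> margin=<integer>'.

d = (-19, 1),  |d|² = 362;  R = 4+4 = 8,  c = 362−8² = 298
v_rel = (-7, -1),  |v_rel|² = 50;  v_rel·d = (-7)·(-19) + (-1)·(1) = 132
50·t² − 264·t + 298 = 0  ⇒  m = 132² − 50·298 = 2524
m = 2524 > 0,  v_rel·d = 132 > 0  ⇒  inside

inside=yes margin=2524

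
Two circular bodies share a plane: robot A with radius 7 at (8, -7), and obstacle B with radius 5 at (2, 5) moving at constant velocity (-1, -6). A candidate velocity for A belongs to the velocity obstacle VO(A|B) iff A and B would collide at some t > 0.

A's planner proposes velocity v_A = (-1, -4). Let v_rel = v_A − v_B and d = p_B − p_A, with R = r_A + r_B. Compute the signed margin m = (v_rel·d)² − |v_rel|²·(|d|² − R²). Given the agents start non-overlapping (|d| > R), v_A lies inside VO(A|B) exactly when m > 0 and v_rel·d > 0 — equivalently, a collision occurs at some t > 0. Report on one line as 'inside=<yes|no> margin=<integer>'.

d = (-6, 12),  |d|² = 180;  R = 7+5 = 12,  c = 180−12² = 36
v_rel = (0, 2),  |v_rel|² = 4;  v_rel·d = (0)·(-6) + (2)·(12) = 24
4·t² − 48·t + 36 = 0  ⇒  m = 24² − 4·36 = 432
m = 432 > 0,  v_rel·d = 24 > 0  ⇒  inside

inside=yes margin=432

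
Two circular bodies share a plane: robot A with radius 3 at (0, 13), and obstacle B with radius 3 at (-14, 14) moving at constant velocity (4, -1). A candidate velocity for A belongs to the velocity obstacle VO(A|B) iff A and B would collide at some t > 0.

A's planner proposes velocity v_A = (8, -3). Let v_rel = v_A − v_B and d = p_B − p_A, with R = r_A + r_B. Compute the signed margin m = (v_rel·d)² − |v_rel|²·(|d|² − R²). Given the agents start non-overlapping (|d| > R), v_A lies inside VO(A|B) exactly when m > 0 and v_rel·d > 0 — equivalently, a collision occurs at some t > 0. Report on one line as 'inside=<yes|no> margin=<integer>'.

d = (-14, 1),  |d|² = 197;  R = 3+3 = 6,  c = 197−6² = 161
v_rel = (4, -2),  |v_rel|² = 20;  v_rel·d = (4)·(-14) + (-2)·(1) = -58
20·t² + 116·t + 161 = 0  ⇒  m = (-58)² − 20·161 = 144
m = 144 > 0,  v_rel·d = -58 < 0  ⇒  outside

inside=no margin=144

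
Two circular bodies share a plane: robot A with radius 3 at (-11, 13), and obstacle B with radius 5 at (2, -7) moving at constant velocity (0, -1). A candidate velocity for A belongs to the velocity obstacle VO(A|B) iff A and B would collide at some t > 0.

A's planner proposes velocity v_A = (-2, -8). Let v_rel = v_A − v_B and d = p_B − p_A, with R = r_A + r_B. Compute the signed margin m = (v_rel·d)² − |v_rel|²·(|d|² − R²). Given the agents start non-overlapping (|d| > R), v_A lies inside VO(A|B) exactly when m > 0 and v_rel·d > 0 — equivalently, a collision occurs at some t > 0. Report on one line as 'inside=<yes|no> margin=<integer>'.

d = (13, -20),  |d|² = 569;  R = 3+5 = 8,  c = 569−8² = 505
v_rel = (-2, -7),  |v_rel|² = 53;  v_rel·d = (-2)·(13) + (-7)·(-20) = 114
53·t² − 228·t + 505 = 0  ⇒  m = 114² − 53·505 = -13769
m = -13769 < 0,  v_rel·d = 114 > 0  ⇒  outside

inside=no margin=-13769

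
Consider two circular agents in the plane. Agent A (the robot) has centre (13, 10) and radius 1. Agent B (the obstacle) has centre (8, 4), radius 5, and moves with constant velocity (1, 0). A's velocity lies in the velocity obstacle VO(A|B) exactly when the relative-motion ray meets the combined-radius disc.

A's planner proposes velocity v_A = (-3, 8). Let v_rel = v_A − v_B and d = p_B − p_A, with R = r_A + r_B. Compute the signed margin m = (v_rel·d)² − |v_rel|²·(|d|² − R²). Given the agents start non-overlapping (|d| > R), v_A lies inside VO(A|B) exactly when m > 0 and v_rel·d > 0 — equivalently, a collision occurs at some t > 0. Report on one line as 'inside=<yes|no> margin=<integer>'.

d = (-5, -6),  |d|² = 61;  R = 1+5 = 6,  c = 61−6² = 25
v_rel = (-4, 8),  |v_rel|² = 80;  v_rel·d = (-4)·(-5) + (8)·(-6) = -28
80·t² + 56·t + 25 = 0  ⇒  m = (-28)² − 80·25 = -1216
m = -1216 < 0,  v_rel·d = -28 < 0  ⇒  outside

inside=no margin=-1216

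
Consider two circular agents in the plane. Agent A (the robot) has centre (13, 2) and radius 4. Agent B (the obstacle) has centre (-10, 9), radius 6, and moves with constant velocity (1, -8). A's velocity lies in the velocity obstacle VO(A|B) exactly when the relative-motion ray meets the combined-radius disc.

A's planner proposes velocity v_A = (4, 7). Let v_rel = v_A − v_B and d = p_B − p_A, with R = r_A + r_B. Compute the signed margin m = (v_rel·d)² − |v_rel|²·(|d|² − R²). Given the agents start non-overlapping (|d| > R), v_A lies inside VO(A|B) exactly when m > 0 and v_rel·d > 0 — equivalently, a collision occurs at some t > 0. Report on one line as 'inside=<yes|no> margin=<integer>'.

d = (-23, 7),  |d|² = 578;  R = 4+6 = 10,  c = 578−10² = 478
v_rel = (3, 15),  |v_rel|² = 234;  v_rel·d = (3)·(-23) + (15)·(7) = 36
234·t² − 72·t + 478 = 0  ⇒  m = 36² − 234·478 = -110556
m = -110556 < 0,  v_rel·d = 36 > 0  ⇒  outside

inside=no margin=-110556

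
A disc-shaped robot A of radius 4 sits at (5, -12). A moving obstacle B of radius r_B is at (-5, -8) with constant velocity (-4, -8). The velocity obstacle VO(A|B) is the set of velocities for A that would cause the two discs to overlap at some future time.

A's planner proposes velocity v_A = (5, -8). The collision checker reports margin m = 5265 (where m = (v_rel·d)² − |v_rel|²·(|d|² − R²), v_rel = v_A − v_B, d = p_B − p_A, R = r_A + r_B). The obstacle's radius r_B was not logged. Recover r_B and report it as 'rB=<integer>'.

m = 5265
d = (-10, 4);  v_rel = (9, 0),  |v_rel|² = 81
v_rel×d = (9)·(4) − (0)·(-10) = 36
since m = R²·81 − 36²:  R² = (1296 + 5265) / 81 = 81
R = √81 = 9  ⇒  r_B = 9 − 4 = 5

rB=5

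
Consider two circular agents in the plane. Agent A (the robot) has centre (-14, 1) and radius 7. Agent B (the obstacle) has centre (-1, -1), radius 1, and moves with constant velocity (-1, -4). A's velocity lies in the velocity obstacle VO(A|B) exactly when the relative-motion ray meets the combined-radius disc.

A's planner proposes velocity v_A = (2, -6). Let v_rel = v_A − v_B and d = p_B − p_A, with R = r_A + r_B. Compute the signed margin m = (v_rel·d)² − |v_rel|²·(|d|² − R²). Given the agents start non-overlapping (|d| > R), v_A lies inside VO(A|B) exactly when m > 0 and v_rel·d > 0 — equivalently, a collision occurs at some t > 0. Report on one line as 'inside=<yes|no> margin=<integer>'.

d = (13, -2),  |d|² = 173;  R = 7+1 = 8,  c = 173−8² = 109
v_rel = (3, -2),  |v_rel|² = 13;  v_rel·d = (3)·(13) + (-2)·(-2) = 43
13·t² − 86·t + 109 = 0  ⇒  m = 43² − 13·109 = 432
m = 432 > 0,  v_rel·d = 43 > 0  ⇒  inside

inside=yes margin=432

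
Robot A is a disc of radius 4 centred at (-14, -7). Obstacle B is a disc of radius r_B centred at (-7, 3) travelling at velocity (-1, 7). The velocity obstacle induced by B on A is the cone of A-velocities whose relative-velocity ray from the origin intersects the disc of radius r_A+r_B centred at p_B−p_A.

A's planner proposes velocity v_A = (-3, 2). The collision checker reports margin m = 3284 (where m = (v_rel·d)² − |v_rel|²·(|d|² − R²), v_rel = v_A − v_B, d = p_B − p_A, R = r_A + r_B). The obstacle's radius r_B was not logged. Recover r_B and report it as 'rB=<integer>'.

m = 3284
d = (7, 10);  v_rel = (-2, -5),  |v_rel|² = 29
v_rel×d = (-2)·(10) − (-5)·(7) = 15
since m = R²·29 − 15²:  R² = (225 + 3284) / 29 = 121
R = √121 = 11  ⇒  r_B = 11 − 4 = 7

rB=7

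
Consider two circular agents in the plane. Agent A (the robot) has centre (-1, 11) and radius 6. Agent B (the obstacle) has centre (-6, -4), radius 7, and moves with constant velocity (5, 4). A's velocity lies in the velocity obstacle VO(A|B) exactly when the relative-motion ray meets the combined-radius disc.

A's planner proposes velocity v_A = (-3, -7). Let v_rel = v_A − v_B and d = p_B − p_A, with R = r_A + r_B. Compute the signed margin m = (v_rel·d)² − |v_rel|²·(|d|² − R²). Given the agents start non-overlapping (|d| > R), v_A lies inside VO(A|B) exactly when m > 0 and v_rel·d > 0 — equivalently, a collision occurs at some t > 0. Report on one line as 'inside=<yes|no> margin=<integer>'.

d = (-5, -15),  |d|² = 250;  R = 6+7 = 13,  c = 250−13² = 81
v_rel = (-8, -11),  |v_rel|² = 185;  v_rel·d = (-8)·(-5) + (-11)·(-15) = 205
185·t² − 410·t + 81 = 0  ⇒  m = 205² − 185·81 = 27040
m = 27040 > 0,  v_rel·d = 205 > 0  ⇒  inside

inside=yes margin=27040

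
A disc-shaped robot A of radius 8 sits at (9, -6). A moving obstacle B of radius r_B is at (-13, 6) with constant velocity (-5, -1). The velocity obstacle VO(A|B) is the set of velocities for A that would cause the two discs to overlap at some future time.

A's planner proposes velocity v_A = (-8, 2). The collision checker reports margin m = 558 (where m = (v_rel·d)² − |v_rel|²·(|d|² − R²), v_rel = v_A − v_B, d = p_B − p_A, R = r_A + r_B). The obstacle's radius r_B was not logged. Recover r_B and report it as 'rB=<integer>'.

m = 558
d = (-22, 12);  v_rel = (-3, 3),  |v_rel|² = 18
v_rel×d = (-3)·(12) − (3)·(-22) = 30
since m = R²·18 − 30²:  R² = (900 + 558) / 18 = 81
R = √81 = 9  ⇒  r_B = 9 − 8 = 1

rB=1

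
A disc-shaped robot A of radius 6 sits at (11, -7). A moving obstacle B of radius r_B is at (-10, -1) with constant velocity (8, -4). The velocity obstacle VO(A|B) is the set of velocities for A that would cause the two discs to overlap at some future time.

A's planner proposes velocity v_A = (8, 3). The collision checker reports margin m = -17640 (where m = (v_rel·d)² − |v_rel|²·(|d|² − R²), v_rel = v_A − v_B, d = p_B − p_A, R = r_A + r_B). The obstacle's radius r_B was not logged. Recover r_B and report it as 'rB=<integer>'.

m = -17640
d = (-21, 6);  v_rel = (0, 7),  |v_rel|² = 49
v_rel×d = (0)·(6) − (7)·(-21) = 147
since m = R²·49 − 147²:  R² = (21609 + -17640) / 49 = 81
R = √81 = 9  ⇒  r_B = 9 − 6 = 3

rB=3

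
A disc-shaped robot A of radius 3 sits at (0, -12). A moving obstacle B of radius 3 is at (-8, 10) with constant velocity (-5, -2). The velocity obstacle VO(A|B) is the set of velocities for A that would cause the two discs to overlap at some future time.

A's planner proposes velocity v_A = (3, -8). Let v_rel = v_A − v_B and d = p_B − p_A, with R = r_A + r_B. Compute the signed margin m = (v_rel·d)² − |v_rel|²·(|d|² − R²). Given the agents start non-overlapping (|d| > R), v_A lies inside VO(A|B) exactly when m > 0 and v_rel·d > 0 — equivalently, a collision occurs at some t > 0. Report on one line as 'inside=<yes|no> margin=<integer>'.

d = (-8, 22),  |d|² = 548;  R = 3+3 = 6,  c = 548−6² = 512
v_rel = (8, -6),  |v_rel|² = 100;  v_rel·d = (8)·(-8) + (-6)·(22) = -196
100·t² + 392·t + 512 = 0  ⇒  m = (-196)² − 100·512 = -12784
m = -12784 < 0,  v_rel·d = -196 < 0  ⇒  outside

inside=no margin=-12784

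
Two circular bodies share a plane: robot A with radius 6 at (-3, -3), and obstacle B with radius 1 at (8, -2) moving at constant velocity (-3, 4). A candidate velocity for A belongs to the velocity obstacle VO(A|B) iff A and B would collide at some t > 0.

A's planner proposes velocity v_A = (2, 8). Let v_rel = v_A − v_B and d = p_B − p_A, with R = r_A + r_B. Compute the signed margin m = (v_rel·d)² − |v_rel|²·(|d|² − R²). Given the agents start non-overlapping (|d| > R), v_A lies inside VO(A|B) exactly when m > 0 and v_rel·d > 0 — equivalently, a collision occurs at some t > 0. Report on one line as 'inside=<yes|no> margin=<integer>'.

d = (11, 1),  |d|² = 122;  R = 6+1 = 7,  c = 122−7² = 73
v_rel = (5, 4),  |v_rel|² = 41;  v_rel·d = (5)·(11) + (4)·(1) = 59
41·t² − 118·t + 73 = 0  ⇒  m = 59² − 41·73 = 488
m = 488 > 0,  v_rel·d = 59 > 0  ⇒  inside

inside=yes margin=488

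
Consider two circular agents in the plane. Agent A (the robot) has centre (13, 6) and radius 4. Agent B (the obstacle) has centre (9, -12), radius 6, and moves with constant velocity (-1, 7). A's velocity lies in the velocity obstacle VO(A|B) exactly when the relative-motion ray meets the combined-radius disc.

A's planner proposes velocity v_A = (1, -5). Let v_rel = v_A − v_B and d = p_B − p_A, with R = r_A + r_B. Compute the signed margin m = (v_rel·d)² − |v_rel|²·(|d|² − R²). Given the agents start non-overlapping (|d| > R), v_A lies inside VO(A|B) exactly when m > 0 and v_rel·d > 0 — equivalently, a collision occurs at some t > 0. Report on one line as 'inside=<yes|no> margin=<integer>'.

d = (-4, -18),  |d|² = 340;  R = 4+6 = 10,  c = 340−10² = 240
v_rel = (2, -12),  |v_rel|² = 148;  v_rel·d = (2)·(-4) + (-12)·(-18) = 208
148·t² − 416·t + 240 = 0  ⇒  m = 208² − 148·240 = 7744
m = 7744 > 0,  v_rel·d = 208 > 0  ⇒  inside

inside=yes margin=7744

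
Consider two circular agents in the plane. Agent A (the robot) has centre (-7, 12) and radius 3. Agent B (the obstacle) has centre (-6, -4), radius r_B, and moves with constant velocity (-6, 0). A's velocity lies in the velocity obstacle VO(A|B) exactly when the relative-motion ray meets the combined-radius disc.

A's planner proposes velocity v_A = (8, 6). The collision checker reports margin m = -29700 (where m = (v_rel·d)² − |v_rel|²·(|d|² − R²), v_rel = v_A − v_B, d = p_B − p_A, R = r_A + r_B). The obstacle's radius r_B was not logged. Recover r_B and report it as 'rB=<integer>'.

m = -29700
d = (1, -16);  v_rel = (14, 6),  |v_rel|² = 232
v_rel×d = (14)·(-16) − (6)·(1) = -230
since m = R²·232 − (-230)²:  R² = (52900 + -29700) / 232 = 100
R = √100 = 10  ⇒  r_B = 10 − 3 = 7

rB=7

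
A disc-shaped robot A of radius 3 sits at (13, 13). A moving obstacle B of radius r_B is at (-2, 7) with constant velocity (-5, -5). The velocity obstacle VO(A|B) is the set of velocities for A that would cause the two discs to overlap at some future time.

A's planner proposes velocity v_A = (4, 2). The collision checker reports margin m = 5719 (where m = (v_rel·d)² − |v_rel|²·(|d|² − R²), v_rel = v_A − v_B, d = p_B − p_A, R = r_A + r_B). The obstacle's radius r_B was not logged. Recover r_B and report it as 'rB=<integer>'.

m = 5719
d = (-15, -6);  v_rel = (9, 7),  |v_rel|² = 130
v_rel×d = (9)·(-6) − (7)·(-15) = 51
since m = R²·130 − 51²:  R² = (2601 + 5719) / 130 = 64
R = √64 = 8  ⇒  r_B = 8 − 3 = 5

rB=5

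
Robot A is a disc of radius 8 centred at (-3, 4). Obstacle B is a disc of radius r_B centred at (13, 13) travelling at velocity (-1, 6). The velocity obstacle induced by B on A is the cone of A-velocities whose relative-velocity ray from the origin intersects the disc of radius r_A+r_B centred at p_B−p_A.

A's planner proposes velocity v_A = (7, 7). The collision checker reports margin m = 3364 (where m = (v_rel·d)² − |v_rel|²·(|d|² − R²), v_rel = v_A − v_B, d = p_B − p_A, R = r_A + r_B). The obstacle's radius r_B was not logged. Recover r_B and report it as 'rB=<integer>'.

m = 3364
d = (16, 9);  v_rel = (8, 1),  |v_rel|² = 65
v_rel×d = (8)·(9) − (1)·(16) = 56
since m = R²·65 − 56²:  R² = (3136 + 3364) / 65 = 100
R = √100 = 10  ⇒  r_B = 10 − 8 = 2

rB=2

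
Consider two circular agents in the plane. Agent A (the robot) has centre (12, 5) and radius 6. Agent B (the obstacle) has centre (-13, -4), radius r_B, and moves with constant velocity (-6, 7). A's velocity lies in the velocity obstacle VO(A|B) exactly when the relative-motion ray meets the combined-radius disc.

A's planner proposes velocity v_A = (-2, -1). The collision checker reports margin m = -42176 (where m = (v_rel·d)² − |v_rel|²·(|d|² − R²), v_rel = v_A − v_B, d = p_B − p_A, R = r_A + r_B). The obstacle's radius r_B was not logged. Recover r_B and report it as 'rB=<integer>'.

m = -42176
d = (-25, -9);  v_rel = (4, -8),  |v_rel|² = 80
v_rel×d = (4)·(-9) − (-8)·(-25) = -236
since m = R²·80 − (-236)²:  R² = (55696 + -42176) / 80 = 169
R = √169 = 13  ⇒  r_B = 13 − 6 = 7

rB=7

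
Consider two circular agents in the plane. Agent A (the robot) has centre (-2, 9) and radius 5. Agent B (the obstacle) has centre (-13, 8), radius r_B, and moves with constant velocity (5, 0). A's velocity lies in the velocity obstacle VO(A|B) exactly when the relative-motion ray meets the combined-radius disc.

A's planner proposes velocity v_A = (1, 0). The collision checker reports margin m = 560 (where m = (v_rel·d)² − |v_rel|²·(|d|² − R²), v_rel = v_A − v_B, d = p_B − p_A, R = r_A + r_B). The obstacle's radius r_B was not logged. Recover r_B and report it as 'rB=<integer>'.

m = 560
d = (-11, -1);  v_rel = (-4, 0),  |v_rel|² = 16
v_rel×d = (-4)·(-1) − (0)·(-11) = 4
since m = R²·16 − 4²:  R² = (16 + 560) / 16 = 36
R = √36 = 6  ⇒  r_B = 6 − 5 = 1

rB=1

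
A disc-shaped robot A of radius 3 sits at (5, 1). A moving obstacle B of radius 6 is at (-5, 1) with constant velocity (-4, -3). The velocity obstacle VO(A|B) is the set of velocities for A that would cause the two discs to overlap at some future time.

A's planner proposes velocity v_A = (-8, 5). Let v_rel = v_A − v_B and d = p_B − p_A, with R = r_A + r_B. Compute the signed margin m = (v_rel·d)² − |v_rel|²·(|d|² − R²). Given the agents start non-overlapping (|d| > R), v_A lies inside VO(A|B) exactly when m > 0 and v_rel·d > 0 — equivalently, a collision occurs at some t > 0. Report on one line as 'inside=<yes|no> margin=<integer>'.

d = (-10, 0),  |d|² = 100;  R = 3+6 = 9,  c = 100−9² = 19
v_rel = (-4, 8),  |v_rel|² = 80;  v_rel·d = (-4)·(-10) + (8)·(0) = 40
80·t² − 80·t + 19 = 0  ⇒  m = 40² − 80·19 = 80
m = 80 > 0,  v_rel·d = 40 > 0  ⇒  inside

inside=yes margin=80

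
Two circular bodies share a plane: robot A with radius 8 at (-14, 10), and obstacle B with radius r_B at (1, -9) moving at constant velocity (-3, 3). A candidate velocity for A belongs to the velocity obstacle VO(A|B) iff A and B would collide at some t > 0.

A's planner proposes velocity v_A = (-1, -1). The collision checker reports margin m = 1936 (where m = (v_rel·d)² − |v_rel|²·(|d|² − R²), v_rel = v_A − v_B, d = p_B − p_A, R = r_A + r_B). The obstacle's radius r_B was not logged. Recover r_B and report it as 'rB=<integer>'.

m = 1936
d = (15, -19);  v_rel = (2, -4),  |v_rel|² = 20
v_rel×d = (2)·(-19) − (-4)·(15) = 22
since m = R²·20 − 22²:  R² = (484 + 1936) / 20 = 121
R = √121 = 11  ⇒  r_B = 11 − 8 = 3

rB=3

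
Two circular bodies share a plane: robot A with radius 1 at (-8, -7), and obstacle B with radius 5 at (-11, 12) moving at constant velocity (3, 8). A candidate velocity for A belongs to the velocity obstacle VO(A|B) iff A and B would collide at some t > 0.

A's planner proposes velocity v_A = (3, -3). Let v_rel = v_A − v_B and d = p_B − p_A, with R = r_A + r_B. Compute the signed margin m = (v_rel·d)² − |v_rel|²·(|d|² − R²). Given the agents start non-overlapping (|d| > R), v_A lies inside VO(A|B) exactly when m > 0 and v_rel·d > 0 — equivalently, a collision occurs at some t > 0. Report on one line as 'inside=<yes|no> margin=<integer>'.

d = (-3, 19),  |d|² = 370;  R = 1+5 = 6,  c = 370−6² = 334
v_rel = (0, -11),  |v_rel|² = 121;  v_rel·d = (0)·(-3) + (-11)·(19) = -209
121·t² + 418·t + 334 = 0  ⇒  m = (-209)² − 121·334 = 3267
m = 3267 > 0,  v_rel·d = -209 < 0  ⇒  outside

inside=no margin=3267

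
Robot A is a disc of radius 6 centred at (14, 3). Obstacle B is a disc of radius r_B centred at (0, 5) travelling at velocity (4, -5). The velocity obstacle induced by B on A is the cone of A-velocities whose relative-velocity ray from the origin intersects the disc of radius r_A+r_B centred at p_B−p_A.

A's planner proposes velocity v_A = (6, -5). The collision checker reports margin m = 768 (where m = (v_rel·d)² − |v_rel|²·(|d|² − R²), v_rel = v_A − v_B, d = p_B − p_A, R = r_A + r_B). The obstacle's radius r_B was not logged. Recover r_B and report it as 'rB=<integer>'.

m = 768
d = (-14, 2);  v_rel = (2, 0),  |v_rel|² = 4
v_rel×d = (2)·(2) − (0)·(-14) = 4
since m = R²·4 − 4²:  R² = (16 + 768) / 4 = 196
R = √196 = 14  ⇒  r_B = 14 − 6 = 8

rB=8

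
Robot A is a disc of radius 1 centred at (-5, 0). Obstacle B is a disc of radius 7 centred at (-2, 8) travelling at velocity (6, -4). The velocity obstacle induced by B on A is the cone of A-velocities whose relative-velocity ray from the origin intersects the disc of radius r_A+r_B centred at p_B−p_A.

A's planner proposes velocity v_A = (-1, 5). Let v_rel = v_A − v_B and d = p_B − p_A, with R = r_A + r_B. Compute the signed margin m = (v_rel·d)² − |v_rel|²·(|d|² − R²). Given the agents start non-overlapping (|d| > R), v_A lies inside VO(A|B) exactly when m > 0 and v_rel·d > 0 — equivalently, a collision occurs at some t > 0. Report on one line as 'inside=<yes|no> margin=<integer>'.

d = (3, 8),  |d|² = 73;  R = 1+7 = 8,  c = 73−8² = 9
v_rel = (-7, 9),  |v_rel|² = 130;  v_rel·d = (-7)·(3) + (9)·(8) = 51
130·t² − 102·t + 9 = 0  ⇒  m = 51² − 130·9 = 1431
m = 1431 > 0,  v_rel·d = 51 > 0  ⇒  inside

inside=yes margin=1431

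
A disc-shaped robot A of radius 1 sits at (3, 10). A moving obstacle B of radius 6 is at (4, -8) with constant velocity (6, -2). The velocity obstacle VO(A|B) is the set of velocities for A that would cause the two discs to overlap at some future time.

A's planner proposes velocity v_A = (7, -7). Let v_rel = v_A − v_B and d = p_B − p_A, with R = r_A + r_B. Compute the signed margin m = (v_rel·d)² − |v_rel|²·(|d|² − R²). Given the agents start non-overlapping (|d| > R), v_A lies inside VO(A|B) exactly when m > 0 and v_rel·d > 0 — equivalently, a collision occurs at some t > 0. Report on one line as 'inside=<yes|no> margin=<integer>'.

d = (1, -18),  |d|² = 325;  R = 1+6 = 7,  c = 325−7² = 276
v_rel = (1, -5),  |v_rel|² = 26;  v_rel·d = (1)·(1) + (-5)·(-18) = 91
26·t² − 182·t + 276 = 0  ⇒  m = 91² − 26·276 = 1105
m = 1105 > 0,  v_rel·d = 91 > 0  ⇒  inside

inside=yes margin=1105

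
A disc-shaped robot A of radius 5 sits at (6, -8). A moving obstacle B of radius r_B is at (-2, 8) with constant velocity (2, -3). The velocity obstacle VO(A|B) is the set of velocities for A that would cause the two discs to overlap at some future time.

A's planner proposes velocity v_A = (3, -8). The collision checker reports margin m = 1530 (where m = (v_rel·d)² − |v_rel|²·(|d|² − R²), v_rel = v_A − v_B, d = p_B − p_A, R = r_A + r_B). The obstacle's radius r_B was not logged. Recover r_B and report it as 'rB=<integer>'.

m = 1530
d = (-8, 16);  v_rel = (1, -5),  |v_rel|² = 26
v_rel×d = (1)·(16) − (-5)·(-8) = -24
since m = R²·26 − (-24)²:  R² = (576 + 1530) / 26 = 81
R = √81 = 9  ⇒  r_B = 9 − 5 = 4

rB=4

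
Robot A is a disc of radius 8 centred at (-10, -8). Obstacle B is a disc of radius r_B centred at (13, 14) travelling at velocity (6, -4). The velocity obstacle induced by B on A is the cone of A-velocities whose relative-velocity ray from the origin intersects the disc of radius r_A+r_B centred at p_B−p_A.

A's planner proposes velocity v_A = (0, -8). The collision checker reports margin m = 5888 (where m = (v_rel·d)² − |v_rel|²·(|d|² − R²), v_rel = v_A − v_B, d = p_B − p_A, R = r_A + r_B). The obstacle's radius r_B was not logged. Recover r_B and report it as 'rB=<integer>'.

m = 5888
d = (23, 22);  v_rel = (-6, -4),  |v_rel|² = 52
v_rel×d = (-6)·(22) − (-4)·(23) = -40
since m = R²·52 − (-40)²:  R² = (1600 + 5888) / 52 = 144
R = √144 = 12  ⇒  r_B = 12 − 8 = 4

rB=4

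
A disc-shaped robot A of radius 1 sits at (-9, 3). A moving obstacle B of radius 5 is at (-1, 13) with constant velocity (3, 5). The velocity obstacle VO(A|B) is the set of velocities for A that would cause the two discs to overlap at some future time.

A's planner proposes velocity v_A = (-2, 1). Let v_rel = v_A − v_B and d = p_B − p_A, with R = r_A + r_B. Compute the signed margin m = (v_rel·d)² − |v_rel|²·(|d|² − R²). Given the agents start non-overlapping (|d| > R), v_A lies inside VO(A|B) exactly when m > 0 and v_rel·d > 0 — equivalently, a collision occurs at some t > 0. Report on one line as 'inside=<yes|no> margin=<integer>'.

d = (8, 10),  |d|² = 164;  R = 1+5 = 6,  c = 164−6² = 128
v_rel = (-5, -4),  |v_rel|² = 41;  v_rel·d = (-5)·(8) + (-4)·(10) = -80
41·t² + 160·t + 128 = 0  ⇒  m = (-80)² − 41·128 = 1152
m = 1152 > 0,  v_rel·d = -80 < 0  ⇒  outside

inside=no margin=1152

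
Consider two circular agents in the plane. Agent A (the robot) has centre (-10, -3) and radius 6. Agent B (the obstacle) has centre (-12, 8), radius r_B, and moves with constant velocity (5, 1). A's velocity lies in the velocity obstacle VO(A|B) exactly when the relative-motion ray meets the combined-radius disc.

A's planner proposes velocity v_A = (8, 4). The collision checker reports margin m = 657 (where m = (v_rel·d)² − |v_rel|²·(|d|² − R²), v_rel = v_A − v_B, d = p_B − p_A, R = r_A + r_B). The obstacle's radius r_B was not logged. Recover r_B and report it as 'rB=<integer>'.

m = 657
d = (-2, 11);  v_rel = (3, 3),  |v_rel|² = 18
v_rel×d = (3)·(11) − (3)·(-2) = 39
since m = R²·18 − 39²:  R² = (1521 + 657) / 18 = 121
R = √121 = 11  ⇒  r_B = 11 − 6 = 5

rB=5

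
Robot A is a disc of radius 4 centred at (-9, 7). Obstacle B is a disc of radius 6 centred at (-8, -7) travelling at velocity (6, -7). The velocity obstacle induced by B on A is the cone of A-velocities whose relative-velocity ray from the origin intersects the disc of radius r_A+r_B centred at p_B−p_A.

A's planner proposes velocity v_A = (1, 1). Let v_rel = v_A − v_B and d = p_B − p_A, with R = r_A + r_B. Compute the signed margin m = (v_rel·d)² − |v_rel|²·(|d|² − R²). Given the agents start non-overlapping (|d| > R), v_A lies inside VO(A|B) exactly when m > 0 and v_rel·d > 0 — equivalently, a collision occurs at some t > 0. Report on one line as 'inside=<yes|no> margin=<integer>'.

d = (1, -14),  |d|² = 197;  R = 4+6 = 10,  c = 197−10² = 97
v_rel = (-5, 8),  |v_rel|² = 89;  v_rel·d = (-5)·(1) + (8)·(-14) = -117
89·t² + 234·t + 97 = 0  ⇒  m = (-117)² − 89·97 = 5056
m = 5056 > 0,  v_rel·d = -117 < 0  ⇒  outside

inside=no margin=5056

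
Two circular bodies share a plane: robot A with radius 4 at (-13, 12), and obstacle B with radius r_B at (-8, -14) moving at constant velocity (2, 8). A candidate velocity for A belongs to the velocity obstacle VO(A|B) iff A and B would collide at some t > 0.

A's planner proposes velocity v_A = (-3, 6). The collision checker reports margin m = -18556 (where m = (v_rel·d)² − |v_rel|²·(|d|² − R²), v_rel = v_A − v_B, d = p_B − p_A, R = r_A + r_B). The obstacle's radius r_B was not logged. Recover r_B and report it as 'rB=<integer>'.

m = -18556
d = (5, -26);  v_rel = (-5, -2),  |v_rel|² = 29
v_rel×d = (-5)·(-26) − (-2)·(5) = 140
since m = R²·29 − 140²:  R² = (19600 + -18556) / 29 = 36
R = √36 = 6  ⇒  r_B = 6 − 4 = 2

rB=2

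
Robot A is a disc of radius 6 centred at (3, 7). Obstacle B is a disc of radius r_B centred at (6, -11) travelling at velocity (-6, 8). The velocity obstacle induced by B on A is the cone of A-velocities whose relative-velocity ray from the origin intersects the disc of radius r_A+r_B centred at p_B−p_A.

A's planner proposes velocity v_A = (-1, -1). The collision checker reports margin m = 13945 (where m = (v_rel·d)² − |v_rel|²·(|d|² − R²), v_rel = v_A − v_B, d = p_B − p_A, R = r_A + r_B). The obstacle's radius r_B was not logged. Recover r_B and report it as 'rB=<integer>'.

m = 13945
d = (3, -18);  v_rel = (5, -9),  |v_rel|² = 106
v_rel×d = (5)·(-18) − (-9)·(3) = -63
since m = R²·106 − (-63)²:  R² = (3969 + 13945) / 106 = 169
R = √169 = 13  ⇒  r_B = 13 − 6 = 7

rB=7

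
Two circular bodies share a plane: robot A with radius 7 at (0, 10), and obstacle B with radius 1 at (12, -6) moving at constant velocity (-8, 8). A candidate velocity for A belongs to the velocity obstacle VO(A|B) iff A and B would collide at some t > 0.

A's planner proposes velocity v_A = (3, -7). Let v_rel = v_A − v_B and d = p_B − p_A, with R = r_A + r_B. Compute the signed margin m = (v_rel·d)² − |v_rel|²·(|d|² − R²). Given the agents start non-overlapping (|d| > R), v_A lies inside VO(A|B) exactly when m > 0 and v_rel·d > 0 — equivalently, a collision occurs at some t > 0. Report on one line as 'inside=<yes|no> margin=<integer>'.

d = (12, -16),  |d|² = 400;  R = 7+1 = 8,  c = 400−8² = 336
v_rel = (11, -15),  |v_rel|² = 346;  v_rel·d = (11)·(12) + (-15)·(-16) = 372
346·t² − 744·t + 336 = 0  ⇒  m = 372² − 346·336 = 22128
m = 22128 > 0,  v_rel·d = 372 > 0  ⇒  inside

inside=yes margin=22128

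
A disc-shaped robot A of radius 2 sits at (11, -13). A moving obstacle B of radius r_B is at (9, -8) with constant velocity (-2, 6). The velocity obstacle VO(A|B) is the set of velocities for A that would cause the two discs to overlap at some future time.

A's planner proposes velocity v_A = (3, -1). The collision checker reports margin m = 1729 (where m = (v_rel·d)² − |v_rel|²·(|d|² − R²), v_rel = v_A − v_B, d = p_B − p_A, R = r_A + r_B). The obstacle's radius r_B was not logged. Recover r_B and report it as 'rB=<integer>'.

m = 1729
d = (-2, 5);  v_rel = (5, -7),  |v_rel|² = 74
v_rel×d = (5)·(5) − (-7)·(-2) = 11
since m = R²·74 − 11²:  R² = (121 + 1729) / 74 = 25
R = √25 = 5  ⇒  r_B = 5 − 2 = 3

rB=3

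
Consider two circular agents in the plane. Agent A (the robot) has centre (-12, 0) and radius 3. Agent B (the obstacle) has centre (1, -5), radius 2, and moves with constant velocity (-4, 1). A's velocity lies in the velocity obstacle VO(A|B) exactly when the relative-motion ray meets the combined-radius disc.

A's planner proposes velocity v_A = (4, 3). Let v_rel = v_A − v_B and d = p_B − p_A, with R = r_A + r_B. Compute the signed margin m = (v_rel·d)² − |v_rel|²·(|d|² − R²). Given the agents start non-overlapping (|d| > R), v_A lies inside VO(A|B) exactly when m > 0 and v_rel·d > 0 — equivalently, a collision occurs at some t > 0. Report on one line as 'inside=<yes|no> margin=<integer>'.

d = (13, -5),  |d|² = 194;  R = 3+2 = 5,  c = 194−5² = 169
v_rel = (8, 2),  |v_rel|² = 68;  v_rel·d = (8)·(13) + (2)·(-5) = 94
68·t² − 188·t + 169 = 0  ⇒  m = 94² − 68·169 = -2656
m = -2656 < 0,  v_rel·d = 94 > 0  ⇒  outside

inside=no margin=-2656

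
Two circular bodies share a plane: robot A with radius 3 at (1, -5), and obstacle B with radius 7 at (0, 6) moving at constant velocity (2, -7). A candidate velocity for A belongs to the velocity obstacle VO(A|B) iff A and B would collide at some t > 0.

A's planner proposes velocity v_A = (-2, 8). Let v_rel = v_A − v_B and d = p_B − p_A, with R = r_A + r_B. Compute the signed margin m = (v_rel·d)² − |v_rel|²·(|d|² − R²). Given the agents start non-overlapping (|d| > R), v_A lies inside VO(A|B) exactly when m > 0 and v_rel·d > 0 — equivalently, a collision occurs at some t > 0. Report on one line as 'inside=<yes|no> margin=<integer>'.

d = (-1, 11),  |d|² = 122;  R = 3+7 = 10,  c = 122−10² = 22
v_rel = (-4, 15),  |v_rel|² = 241;  v_rel·d = (-4)·(-1) + (15)·(11) = 169
241·t² − 338·t + 22 = 0  ⇒  m = 169² − 241·22 = 23259
m = 23259 > 0,  v_rel·d = 169 > 0  ⇒  inside

inside=yes margin=23259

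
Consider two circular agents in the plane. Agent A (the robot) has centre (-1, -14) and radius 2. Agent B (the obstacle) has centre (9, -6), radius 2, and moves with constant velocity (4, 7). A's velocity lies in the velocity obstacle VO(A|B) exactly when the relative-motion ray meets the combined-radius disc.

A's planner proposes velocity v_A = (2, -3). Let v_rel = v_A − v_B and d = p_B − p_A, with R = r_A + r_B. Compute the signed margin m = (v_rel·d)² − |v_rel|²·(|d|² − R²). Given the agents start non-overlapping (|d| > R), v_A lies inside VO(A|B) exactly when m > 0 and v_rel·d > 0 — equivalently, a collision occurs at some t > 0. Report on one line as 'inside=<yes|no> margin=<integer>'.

d = (10, 8),  |d|² = 164;  R = 2+2 = 4,  c = 164−4² = 148
v_rel = (-2, -10),  |v_rel|² = 104;  v_rel·d = (-2)·(10) + (-10)·(8) = -100
104·t² + 200·t + 148 = 0  ⇒  m = (-100)² − 104·148 = -5392
m = -5392 < 0,  v_rel·d = -100 < 0  ⇒  outside

inside=no margin=-5392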